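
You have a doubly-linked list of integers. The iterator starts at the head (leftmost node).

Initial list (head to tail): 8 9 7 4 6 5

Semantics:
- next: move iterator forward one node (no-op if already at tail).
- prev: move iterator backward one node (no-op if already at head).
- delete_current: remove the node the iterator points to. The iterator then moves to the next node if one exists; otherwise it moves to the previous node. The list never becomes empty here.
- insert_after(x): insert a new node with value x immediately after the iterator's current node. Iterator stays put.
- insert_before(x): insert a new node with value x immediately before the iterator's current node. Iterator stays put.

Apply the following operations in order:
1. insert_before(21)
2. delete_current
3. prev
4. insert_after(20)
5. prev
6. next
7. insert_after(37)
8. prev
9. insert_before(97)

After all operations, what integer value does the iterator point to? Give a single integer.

Answer: 21

Derivation:
After 1 (insert_before(21)): list=[21, 8, 9, 7, 4, 6, 5] cursor@8
After 2 (delete_current): list=[21, 9, 7, 4, 6, 5] cursor@9
After 3 (prev): list=[21, 9, 7, 4, 6, 5] cursor@21
After 4 (insert_after(20)): list=[21, 20, 9, 7, 4, 6, 5] cursor@21
After 5 (prev): list=[21, 20, 9, 7, 4, 6, 5] cursor@21
After 6 (next): list=[21, 20, 9, 7, 4, 6, 5] cursor@20
After 7 (insert_after(37)): list=[21, 20, 37, 9, 7, 4, 6, 5] cursor@20
After 8 (prev): list=[21, 20, 37, 9, 7, 4, 6, 5] cursor@21
After 9 (insert_before(97)): list=[97, 21, 20, 37, 9, 7, 4, 6, 5] cursor@21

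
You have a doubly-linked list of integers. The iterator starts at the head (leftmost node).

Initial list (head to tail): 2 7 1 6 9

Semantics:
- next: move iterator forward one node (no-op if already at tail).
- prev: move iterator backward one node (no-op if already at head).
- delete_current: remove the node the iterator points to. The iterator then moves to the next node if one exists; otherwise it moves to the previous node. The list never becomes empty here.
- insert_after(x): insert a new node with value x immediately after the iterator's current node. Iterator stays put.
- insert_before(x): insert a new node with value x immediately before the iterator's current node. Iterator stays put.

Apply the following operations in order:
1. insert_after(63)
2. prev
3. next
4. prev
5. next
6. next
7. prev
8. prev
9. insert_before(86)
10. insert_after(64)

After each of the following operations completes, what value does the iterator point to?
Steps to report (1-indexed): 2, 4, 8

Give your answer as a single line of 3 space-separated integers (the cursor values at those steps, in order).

Answer: 2 2 2

Derivation:
After 1 (insert_after(63)): list=[2, 63, 7, 1, 6, 9] cursor@2
After 2 (prev): list=[2, 63, 7, 1, 6, 9] cursor@2
After 3 (next): list=[2, 63, 7, 1, 6, 9] cursor@63
After 4 (prev): list=[2, 63, 7, 1, 6, 9] cursor@2
After 5 (next): list=[2, 63, 7, 1, 6, 9] cursor@63
After 6 (next): list=[2, 63, 7, 1, 6, 9] cursor@7
After 7 (prev): list=[2, 63, 7, 1, 6, 9] cursor@63
After 8 (prev): list=[2, 63, 7, 1, 6, 9] cursor@2
After 9 (insert_before(86)): list=[86, 2, 63, 7, 1, 6, 9] cursor@2
After 10 (insert_after(64)): list=[86, 2, 64, 63, 7, 1, 6, 9] cursor@2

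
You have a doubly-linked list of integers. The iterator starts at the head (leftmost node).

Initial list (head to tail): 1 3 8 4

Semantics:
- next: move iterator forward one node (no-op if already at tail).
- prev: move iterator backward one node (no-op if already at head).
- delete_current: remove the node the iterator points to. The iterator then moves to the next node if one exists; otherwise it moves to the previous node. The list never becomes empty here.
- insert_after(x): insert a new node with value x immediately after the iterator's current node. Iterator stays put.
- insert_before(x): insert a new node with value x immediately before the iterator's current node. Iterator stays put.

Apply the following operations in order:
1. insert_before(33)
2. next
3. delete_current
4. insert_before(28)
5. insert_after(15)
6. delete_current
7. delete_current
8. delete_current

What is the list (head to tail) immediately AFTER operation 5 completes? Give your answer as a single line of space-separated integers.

After 1 (insert_before(33)): list=[33, 1, 3, 8, 4] cursor@1
After 2 (next): list=[33, 1, 3, 8, 4] cursor@3
After 3 (delete_current): list=[33, 1, 8, 4] cursor@8
After 4 (insert_before(28)): list=[33, 1, 28, 8, 4] cursor@8
After 5 (insert_after(15)): list=[33, 1, 28, 8, 15, 4] cursor@8

Answer: 33 1 28 8 15 4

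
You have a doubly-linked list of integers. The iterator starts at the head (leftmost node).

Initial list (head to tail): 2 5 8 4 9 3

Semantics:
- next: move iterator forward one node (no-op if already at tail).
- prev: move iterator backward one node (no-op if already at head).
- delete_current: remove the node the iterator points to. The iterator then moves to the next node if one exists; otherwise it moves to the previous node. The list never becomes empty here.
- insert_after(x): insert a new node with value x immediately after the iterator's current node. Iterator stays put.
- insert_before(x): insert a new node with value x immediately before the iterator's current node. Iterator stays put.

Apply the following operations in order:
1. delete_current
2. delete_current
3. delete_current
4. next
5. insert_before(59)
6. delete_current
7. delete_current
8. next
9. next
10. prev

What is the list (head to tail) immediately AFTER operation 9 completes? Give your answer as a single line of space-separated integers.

Answer: 4 59

Derivation:
After 1 (delete_current): list=[5, 8, 4, 9, 3] cursor@5
After 2 (delete_current): list=[8, 4, 9, 3] cursor@8
After 3 (delete_current): list=[4, 9, 3] cursor@4
After 4 (next): list=[4, 9, 3] cursor@9
After 5 (insert_before(59)): list=[4, 59, 9, 3] cursor@9
After 6 (delete_current): list=[4, 59, 3] cursor@3
After 7 (delete_current): list=[4, 59] cursor@59
After 8 (next): list=[4, 59] cursor@59
After 9 (next): list=[4, 59] cursor@59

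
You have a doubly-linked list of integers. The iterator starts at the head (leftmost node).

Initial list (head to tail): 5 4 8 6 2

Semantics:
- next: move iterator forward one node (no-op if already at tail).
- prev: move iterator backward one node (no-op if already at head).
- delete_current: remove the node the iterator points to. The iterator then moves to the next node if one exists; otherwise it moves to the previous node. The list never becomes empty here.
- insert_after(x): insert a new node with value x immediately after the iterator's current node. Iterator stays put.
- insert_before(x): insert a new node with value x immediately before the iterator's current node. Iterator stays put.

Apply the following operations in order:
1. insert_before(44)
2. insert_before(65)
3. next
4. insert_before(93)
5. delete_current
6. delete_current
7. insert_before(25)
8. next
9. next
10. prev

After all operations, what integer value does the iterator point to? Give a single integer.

Answer: 6

Derivation:
After 1 (insert_before(44)): list=[44, 5, 4, 8, 6, 2] cursor@5
After 2 (insert_before(65)): list=[44, 65, 5, 4, 8, 6, 2] cursor@5
After 3 (next): list=[44, 65, 5, 4, 8, 6, 2] cursor@4
After 4 (insert_before(93)): list=[44, 65, 5, 93, 4, 8, 6, 2] cursor@4
After 5 (delete_current): list=[44, 65, 5, 93, 8, 6, 2] cursor@8
After 6 (delete_current): list=[44, 65, 5, 93, 6, 2] cursor@6
After 7 (insert_before(25)): list=[44, 65, 5, 93, 25, 6, 2] cursor@6
After 8 (next): list=[44, 65, 5, 93, 25, 6, 2] cursor@2
After 9 (next): list=[44, 65, 5, 93, 25, 6, 2] cursor@2
After 10 (prev): list=[44, 65, 5, 93, 25, 6, 2] cursor@6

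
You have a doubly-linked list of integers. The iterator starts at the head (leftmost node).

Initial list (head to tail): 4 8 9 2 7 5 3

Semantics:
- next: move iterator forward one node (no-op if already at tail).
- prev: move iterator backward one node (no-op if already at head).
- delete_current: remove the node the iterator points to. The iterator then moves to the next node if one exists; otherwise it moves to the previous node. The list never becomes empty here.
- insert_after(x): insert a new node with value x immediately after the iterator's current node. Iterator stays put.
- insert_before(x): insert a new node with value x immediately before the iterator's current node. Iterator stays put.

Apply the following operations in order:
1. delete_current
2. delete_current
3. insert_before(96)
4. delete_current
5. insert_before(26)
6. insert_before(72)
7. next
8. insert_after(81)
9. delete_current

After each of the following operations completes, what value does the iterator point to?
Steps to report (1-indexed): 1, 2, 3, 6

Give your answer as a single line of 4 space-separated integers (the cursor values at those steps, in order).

After 1 (delete_current): list=[8, 9, 2, 7, 5, 3] cursor@8
After 2 (delete_current): list=[9, 2, 7, 5, 3] cursor@9
After 3 (insert_before(96)): list=[96, 9, 2, 7, 5, 3] cursor@9
After 4 (delete_current): list=[96, 2, 7, 5, 3] cursor@2
After 5 (insert_before(26)): list=[96, 26, 2, 7, 5, 3] cursor@2
After 6 (insert_before(72)): list=[96, 26, 72, 2, 7, 5, 3] cursor@2
After 7 (next): list=[96, 26, 72, 2, 7, 5, 3] cursor@7
After 8 (insert_after(81)): list=[96, 26, 72, 2, 7, 81, 5, 3] cursor@7
After 9 (delete_current): list=[96, 26, 72, 2, 81, 5, 3] cursor@81

Answer: 8 9 9 2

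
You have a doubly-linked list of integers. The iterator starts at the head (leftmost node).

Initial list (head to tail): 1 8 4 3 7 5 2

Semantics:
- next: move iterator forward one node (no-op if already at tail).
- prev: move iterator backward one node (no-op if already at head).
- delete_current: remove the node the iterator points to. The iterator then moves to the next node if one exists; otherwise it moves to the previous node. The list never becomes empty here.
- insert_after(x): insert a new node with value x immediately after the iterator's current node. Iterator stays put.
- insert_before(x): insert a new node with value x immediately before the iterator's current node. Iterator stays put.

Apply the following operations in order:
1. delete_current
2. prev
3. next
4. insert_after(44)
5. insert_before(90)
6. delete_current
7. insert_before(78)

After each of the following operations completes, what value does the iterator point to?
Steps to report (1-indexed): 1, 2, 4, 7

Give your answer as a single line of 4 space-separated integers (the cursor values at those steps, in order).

After 1 (delete_current): list=[8, 4, 3, 7, 5, 2] cursor@8
After 2 (prev): list=[8, 4, 3, 7, 5, 2] cursor@8
After 3 (next): list=[8, 4, 3, 7, 5, 2] cursor@4
After 4 (insert_after(44)): list=[8, 4, 44, 3, 7, 5, 2] cursor@4
After 5 (insert_before(90)): list=[8, 90, 4, 44, 3, 7, 5, 2] cursor@4
After 6 (delete_current): list=[8, 90, 44, 3, 7, 5, 2] cursor@44
After 7 (insert_before(78)): list=[8, 90, 78, 44, 3, 7, 5, 2] cursor@44

Answer: 8 8 4 44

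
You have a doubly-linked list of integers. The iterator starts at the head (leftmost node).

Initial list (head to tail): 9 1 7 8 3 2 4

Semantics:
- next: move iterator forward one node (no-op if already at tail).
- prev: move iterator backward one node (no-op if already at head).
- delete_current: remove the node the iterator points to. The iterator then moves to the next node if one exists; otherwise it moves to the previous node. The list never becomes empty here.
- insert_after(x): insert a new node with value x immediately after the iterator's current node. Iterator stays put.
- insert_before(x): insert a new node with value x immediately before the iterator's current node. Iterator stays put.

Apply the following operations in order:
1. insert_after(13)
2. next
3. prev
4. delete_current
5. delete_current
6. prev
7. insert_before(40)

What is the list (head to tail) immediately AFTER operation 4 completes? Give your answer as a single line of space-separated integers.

Answer: 13 1 7 8 3 2 4

Derivation:
After 1 (insert_after(13)): list=[9, 13, 1, 7, 8, 3, 2, 4] cursor@9
After 2 (next): list=[9, 13, 1, 7, 8, 3, 2, 4] cursor@13
After 3 (prev): list=[9, 13, 1, 7, 8, 3, 2, 4] cursor@9
After 4 (delete_current): list=[13, 1, 7, 8, 3, 2, 4] cursor@13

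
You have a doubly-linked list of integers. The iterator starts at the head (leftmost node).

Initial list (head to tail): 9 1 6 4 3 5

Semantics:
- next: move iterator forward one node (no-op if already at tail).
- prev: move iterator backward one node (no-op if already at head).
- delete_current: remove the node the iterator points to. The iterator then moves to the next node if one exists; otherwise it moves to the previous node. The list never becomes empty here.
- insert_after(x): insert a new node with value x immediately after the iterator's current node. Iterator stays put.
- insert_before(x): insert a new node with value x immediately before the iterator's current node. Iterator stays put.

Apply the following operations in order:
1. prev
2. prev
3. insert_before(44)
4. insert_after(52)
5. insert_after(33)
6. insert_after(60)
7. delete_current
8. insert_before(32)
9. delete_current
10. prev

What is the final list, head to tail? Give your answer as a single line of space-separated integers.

Answer: 44 32 33 52 1 6 4 3 5

Derivation:
After 1 (prev): list=[9, 1, 6, 4, 3, 5] cursor@9
After 2 (prev): list=[9, 1, 6, 4, 3, 5] cursor@9
After 3 (insert_before(44)): list=[44, 9, 1, 6, 4, 3, 5] cursor@9
After 4 (insert_after(52)): list=[44, 9, 52, 1, 6, 4, 3, 5] cursor@9
After 5 (insert_after(33)): list=[44, 9, 33, 52, 1, 6, 4, 3, 5] cursor@9
After 6 (insert_after(60)): list=[44, 9, 60, 33, 52, 1, 6, 4, 3, 5] cursor@9
After 7 (delete_current): list=[44, 60, 33, 52, 1, 6, 4, 3, 5] cursor@60
After 8 (insert_before(32)): list=[44, 32, 60, 33, 52, 1, 6, 4, 3, 5] cursor@60
After 9 (delete_current): list=[44, 32, 33, 52, 1, 6, 4, 3, 5] cursor@33
After 10 (prev): list=[44, 32, 33, 52, 1, 6, 4, 3, 5] cursor@32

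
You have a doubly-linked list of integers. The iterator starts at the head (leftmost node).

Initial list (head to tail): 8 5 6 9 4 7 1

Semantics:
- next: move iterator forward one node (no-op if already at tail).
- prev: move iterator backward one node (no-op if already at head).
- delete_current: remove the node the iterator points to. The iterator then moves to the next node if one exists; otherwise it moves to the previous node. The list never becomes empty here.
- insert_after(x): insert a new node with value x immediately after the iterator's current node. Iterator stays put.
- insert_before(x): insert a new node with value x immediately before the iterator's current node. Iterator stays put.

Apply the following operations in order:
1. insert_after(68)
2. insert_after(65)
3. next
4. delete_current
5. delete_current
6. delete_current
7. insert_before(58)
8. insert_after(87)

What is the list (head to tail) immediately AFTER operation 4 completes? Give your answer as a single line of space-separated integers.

After 1 (insert_after(68)): list=[8, 68, 5, 6, 9, 4, 7, 1] cursor@8
After 2 (insert_after(65)): list=[8, 65, 68, 5, 6, 9, 4, 7, 1] cursor@8
After 3 (next): list=[8, 65, 68, 5, 6, 9, 4, 7, 1] cursor@65
After 4 (delete_current): list=[8, 68, 5, 6, 9, 4, 7, 1] cursor@68

Answer: 8 68 5 6 9 4 7 1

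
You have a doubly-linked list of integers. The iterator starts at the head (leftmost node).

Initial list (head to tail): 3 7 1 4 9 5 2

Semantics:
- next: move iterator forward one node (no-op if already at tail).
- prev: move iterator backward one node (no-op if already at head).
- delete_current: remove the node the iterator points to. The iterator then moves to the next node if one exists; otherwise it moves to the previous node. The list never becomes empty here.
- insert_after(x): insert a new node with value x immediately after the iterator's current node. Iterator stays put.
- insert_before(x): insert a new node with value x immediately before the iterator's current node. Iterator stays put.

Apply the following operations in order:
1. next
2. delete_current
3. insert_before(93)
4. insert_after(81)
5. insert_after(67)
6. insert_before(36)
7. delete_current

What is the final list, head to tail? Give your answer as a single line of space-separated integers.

After 1 (next): list=[3, 7, 1, 4, 9, 5, 2] cursor@7
After 2 (delete_current): list=[3, 1, 4, 9, 5, 2] cursor@1
After 3 (insert_before(93)): list=[3, 93, 1, 4, 9, 5, 2] cursor@1
After 4 (insert_after(81)): list=[3, 93, 1, 81, 4, 9, 5, 2] cursor@1
After 5 (insert_after(67)): list=[3, 93, 1, 67, 81, 4, 9, 5, 2] cursor@1
After 6 (insert_before(36)): list=[3, 93, 36, 1, 67, 81, 4, 9, 5, 2] cursor@1
After 7 (delete_current): list=[3, 93, 36, 67, 81, 4, 9, 5, 2] cursor@67

Answer: 3 93 36 67 81 4 9 5 2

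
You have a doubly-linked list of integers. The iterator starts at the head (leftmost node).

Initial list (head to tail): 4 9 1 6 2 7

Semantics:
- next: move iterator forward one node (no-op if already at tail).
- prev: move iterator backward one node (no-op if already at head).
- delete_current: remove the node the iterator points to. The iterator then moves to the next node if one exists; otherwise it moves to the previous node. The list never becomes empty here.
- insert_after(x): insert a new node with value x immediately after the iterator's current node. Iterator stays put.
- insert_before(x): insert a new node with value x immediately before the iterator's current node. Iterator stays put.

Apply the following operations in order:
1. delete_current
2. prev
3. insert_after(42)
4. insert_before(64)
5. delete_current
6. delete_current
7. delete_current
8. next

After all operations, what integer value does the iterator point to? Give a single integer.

After 1 (delete_current): list=[9, 1, 6, 2, 7] cursor@9
After 2 (prev): list=[9, 1, 6, 2, 7] cursor@9
After 3 (insert_after(42)): list=[9, 42, 1, 6, 2, 7] cursor@9
After 4 (insert_before(64)): list=[64, 9, 42, 1, 6, 2, 7] cursor@9
After 5 (delete_current): list=[64, 42, 1, 6, 2, 7] cursor@42
After 6 (delete_current): list=[64, 1, 6, 2, 7] cursor@1
After 7 (delete_current): list=[64, 6, 2, 7] cursor@6
After 8 (next): list=[64, 6, 2, 7] cursor@2

Answer: 2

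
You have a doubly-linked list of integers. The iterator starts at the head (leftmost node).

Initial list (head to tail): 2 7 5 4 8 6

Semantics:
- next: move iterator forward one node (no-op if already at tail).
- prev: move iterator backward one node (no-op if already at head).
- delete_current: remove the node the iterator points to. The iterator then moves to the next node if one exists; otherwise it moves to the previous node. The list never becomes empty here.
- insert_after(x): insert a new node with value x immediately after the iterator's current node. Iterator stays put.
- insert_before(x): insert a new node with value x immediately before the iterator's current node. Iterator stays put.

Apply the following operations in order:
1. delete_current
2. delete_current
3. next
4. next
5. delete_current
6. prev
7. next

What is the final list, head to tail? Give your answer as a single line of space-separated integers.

Answer: 5 4 6

Derivation:
After 1 (delete_current): list=[7, 5, 4, 8, 6] cursor@7
After 2 (delete_current): list=[5, 4, 8, 6] cursor@5
After 3 (next): list=[5, 4, 8, 6] cursor@4
After 4 (next): list=[5, 4, 8, 6] cursor@8
After 5 (delete_current): list=[5, 4, 6] cursor@6
After 6 (prev): list=[5, 4, 6] cursor@4
After 7 (next): list=[5, 4, 6] cursor@6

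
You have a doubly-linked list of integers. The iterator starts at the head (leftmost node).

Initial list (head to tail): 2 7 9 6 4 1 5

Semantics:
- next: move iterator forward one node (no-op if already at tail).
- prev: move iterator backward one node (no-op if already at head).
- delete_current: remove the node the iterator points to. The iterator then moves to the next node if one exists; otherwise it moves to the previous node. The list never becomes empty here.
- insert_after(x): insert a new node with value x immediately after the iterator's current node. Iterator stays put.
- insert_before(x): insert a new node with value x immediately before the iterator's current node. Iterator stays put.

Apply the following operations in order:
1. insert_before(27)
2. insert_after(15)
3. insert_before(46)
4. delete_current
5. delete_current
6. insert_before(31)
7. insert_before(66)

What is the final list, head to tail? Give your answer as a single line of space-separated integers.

Answer: 27 46 31 66 7 9 6 4 1 5

Derivation:
After 1 (insert_before(27)): list=[27, 2, 7, 9, 6, 4, 1, 5] cursor@2
After 2 (insert_after(15)): list=[27, 2, 15, 7, 9, 6, 4, 1, 5] cursor@2
After 3 (insert_before(46)): list=[27, 46, 2, 15, 7, 9, 6, 4, 1, 5] cursor@2
After 4 (delete_current): list=[27, 46, 15, 7, 9, 6, 4, 1, 5] cursor@15
After 5 (delete_current): list=[27, 46, 7, 9, 6, 4, 1, 5] cursor@7
After 6 (insert_before(31)): list=[27, 46, 31, 7, 9, 6, 4, 1, 5] cursor@7
After 7 (insert_before(66)): list=[27, 46, 31, 66, 7, 9, 6, 4, 1, 5] cursor@7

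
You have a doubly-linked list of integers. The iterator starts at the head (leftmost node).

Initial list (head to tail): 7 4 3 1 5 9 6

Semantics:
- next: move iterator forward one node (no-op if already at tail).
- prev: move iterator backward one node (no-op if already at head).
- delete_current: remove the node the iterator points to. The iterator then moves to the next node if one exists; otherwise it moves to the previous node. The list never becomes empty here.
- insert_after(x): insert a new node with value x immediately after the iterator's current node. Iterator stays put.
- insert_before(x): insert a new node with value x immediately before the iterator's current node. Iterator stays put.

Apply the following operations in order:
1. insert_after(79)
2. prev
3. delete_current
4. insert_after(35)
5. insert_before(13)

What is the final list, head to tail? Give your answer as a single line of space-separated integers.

Answer: 13 79 35 4 3 1 5 9 6

Derivation:
After 1 (insert_after(79)): list=[7, 79, 4, 3, 1, 5, 9, 6] cursor@7
After 2 (prev): list=[7, 79, 4, 3, 1, 5, 9, 6] cursor@7
After 3 (delete_current): list=[79, 4, 3, 1, 5, 9, 6] cursor@79
After 4 (insert_after(35)): list=[79, 35, 4, 3, 1, 5, 9, 6] cursor@79
After 5 (insert_before(13)): list=[13, 79, 35, 4, 3, 1, 5, 9, 6] cursor@79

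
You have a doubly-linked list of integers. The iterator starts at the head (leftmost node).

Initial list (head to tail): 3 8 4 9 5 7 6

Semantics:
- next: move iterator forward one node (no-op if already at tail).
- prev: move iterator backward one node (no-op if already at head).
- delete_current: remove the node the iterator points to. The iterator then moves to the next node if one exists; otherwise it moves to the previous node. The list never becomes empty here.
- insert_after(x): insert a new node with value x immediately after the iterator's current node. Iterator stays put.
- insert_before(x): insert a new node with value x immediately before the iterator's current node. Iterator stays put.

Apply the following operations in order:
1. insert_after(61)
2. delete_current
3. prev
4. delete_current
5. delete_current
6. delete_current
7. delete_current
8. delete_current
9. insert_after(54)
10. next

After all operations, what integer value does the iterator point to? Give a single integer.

After 1 (insert_after(61)): list=[3, 61, 8, 4, 9, 5, 7, 6] cursor@3
After 2 (delete_current): list=[61, 8, 4, 9, 5, 7, 6] cursor@61
After 3 (prev): list=[61, 8, 4, 9, 5, 7, 6] cursor@61
After 4 (delete_current): list=[8, 4, 9, 5, 7, 6] cursor@8
After 5 (delete_current): list=[4, 9, 5, 7, 6] cursor@4
After 6 (delete_current): list=[9, 5, 7, 6] cursor@9
After 7 (delete_current): list=[5, 7, 6] cursor@5
After 8 (delete_current): list=[7, 6] cursor@7
After 9 (insert_after(54)): list=[7, 54, 6] cursor@7
After 10 (next): list=[7, 54, 6] cursor@54

Answer: 54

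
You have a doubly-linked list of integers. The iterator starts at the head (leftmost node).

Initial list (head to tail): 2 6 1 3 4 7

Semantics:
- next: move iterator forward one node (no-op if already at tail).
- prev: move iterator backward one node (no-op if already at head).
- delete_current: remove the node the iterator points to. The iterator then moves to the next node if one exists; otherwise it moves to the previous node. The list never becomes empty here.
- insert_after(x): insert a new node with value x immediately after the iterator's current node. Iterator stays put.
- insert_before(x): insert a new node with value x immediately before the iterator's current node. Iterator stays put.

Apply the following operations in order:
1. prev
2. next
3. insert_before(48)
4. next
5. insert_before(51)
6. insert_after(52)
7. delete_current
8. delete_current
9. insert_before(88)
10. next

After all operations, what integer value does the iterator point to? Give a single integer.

After 1 (prev): list=[2, 6, 1, 3, 4, 7] cursor@2
After 2 (next): list=[2, 6, 1, 3, 4, 7] cursor@6
After 3 (insert_before(48)): list=[2, 48, 6, 1, 3, 4, 7] cursor@6
After 4 (next): list=[2, 48, 6, 1, 3, 4, 7] cursor@1
After 5 (insert_before(51)): list=[2, 48, 6, 51, 1, 3, 4, 7] cursor@1
After 6 (insert_after(52)): list=[2, 48, 6, 51, 1, 52, 3, 4, 7] cursor@1
After 7 (delete_current): list=[2, 48, 6, 51, 52, 3, 4, 7] cursor@52
After 8 (delete_current): list=[2, 48, 6, 51, 3, 4, 7] cursor@3
After 9 (insert_before(88)): list=[2, 48, 6, 51, 88, 3, 4, 7] cursor@3
After 10 (next): list=[2, 48, 6, 51, 88, 3, 4, 7] cursor@4

Answer: 4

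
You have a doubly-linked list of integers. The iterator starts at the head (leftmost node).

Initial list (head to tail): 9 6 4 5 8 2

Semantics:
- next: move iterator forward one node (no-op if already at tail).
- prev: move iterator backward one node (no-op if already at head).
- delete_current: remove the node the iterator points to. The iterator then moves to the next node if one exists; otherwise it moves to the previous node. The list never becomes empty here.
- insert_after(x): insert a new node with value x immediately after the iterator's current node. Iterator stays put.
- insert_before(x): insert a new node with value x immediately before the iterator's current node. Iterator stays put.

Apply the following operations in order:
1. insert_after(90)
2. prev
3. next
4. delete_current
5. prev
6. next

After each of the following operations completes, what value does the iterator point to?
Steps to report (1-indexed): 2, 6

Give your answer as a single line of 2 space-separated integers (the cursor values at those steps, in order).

Answer: 9 6

Derivation:
After 1 (insert_after(90)): list=[9, 90, 6, 4, 5, 8, 2] cursor@9
After 2 (prev): list=[9, 90, 6, 4, 5, 8, 2] cursor@9
After 3 (next): list=[9, 90, 6, 4, 5, 8, 2] cursor@90
After 4 (delete_current): list=[9, 6, 4, 5, 8, 2] cursor@6
After 5 (prev): list=[9, 6, 4, 5, 8, 2] cursor@9
After 6 (next): list=[9, 6, 4, 5, 8, 2] cursor@6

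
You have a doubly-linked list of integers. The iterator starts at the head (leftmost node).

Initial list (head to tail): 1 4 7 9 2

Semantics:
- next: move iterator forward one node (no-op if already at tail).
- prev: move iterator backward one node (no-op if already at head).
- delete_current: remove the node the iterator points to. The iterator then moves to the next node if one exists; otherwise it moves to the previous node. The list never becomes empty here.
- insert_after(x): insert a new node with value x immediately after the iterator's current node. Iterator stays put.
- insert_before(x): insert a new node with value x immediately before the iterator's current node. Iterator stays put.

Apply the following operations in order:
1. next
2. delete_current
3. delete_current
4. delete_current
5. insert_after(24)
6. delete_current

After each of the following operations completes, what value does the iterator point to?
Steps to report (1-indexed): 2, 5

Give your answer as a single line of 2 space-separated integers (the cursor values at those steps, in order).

Answer: 7 2

Derivation:
After 1 (next): list=[1, 4, 7, 9, 2] cursor@4
After 2 (delete_current): list=[1, 7, 9, 2] cursor@7
After 3 (delete_current): list=[1, 9, 2] cursor@9
After 4 (delete_current): list=[1, 2] cursor@2
After 5 (insert_after(24)): list=[1, 2, 24] cursor@2
After 6 (delete_current): list=[1, 24] cursor@24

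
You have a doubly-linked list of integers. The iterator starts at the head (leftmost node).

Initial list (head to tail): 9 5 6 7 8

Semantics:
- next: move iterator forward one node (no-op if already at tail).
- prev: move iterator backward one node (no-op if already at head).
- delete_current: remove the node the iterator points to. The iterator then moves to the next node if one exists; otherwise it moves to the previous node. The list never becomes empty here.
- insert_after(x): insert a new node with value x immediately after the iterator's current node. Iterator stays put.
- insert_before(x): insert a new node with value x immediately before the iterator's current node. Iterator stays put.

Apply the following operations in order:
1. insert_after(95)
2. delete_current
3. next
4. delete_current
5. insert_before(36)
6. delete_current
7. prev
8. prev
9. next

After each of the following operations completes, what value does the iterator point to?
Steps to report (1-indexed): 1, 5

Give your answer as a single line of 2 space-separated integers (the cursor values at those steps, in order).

After 1 (insert_after(95)): list=[9, 95, 5, 6, 7, 8] cursor@9
After 2 (delete_current): list=[95, 5, 6, 7, 8] cursor@95
After 3 (next): list=[95, 5, 6, 7, 8] cursor@5
After 4 (delete_current): list=[95, 6, 7, 8] cursor@6
After 5 (insert_before(36)): list=[95, 36, 6, 7, 8] cursor@6
After 6 (delete_current): list=[95, 36, 7, 8] cursor@7
After 7 (prev): list=[95, 36, 7, 8] cursor@36
After 8 (prev): list=[95, 36, 7, 8] cursor@95
After 9 (next): list=[95, 36, 7, 8] cursor@36

Answer: 9 6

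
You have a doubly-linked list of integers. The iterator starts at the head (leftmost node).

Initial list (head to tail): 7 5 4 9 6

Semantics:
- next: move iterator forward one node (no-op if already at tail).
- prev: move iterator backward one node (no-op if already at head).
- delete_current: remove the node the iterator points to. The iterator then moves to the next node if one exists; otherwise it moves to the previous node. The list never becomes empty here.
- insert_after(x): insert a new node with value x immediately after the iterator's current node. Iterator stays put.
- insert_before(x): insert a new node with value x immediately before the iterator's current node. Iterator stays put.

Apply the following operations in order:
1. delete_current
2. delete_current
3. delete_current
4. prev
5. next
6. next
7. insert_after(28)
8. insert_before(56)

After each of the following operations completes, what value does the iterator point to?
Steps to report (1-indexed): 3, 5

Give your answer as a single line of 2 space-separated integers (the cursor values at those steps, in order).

After 1 (delete_current): list=[5, 4, 9, 6] cursor@5
After 2 (delete_current): list=[4, 9, 6] cursor@4
After 3 (delete_current): list=[9, 6] cursor@9
After 4 (prev): list=[9, 6] cursor@9
After 5 (next): list=[9, 6] cursor@6
After 6 (next): list=[9, 6] cursor@6
After 7 (insert_after(28)): list=[9, 6, 28] cursor@6
After 8 (insert_before(56)): list=[9, 56, 6, 28] cursor@6

Answer: 9 6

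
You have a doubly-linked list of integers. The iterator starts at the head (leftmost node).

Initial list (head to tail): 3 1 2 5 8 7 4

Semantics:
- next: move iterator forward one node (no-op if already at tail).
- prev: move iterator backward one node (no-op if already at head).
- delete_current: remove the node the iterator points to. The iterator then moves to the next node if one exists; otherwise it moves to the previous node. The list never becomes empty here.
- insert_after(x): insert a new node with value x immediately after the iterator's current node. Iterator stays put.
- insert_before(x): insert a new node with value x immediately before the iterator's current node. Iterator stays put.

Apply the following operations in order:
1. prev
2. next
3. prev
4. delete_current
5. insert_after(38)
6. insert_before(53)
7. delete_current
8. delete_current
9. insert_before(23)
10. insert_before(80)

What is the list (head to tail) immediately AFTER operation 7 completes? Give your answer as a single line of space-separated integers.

After 1 (prev): list=[3, 1, 2, 5, 8, 7, 4] cursor@3
After 2 (next): list=[3, 1, 2, 5, 8, 7, 4] cursor@1
After 3 (prev): list=[3, 1, 2, 5, 8, 7, 4] cursor@3
After 4 (delete_current): list=[1, 2, 5, 8, 7, 4] cursor@1
After 5 (insert_after(38)): list=[1, 38, 2, 5, 8, 7, 4] cursor@1
After 6 (insert_before(53)): list=[53, 1, 38, 2, 5, 8, 7, 4] cursor@1
After 7 (delete_current): list=[53, 38, 2, 5, 8, 7, 4] cursor@38

Answer: 53 38 2 5 8 7 4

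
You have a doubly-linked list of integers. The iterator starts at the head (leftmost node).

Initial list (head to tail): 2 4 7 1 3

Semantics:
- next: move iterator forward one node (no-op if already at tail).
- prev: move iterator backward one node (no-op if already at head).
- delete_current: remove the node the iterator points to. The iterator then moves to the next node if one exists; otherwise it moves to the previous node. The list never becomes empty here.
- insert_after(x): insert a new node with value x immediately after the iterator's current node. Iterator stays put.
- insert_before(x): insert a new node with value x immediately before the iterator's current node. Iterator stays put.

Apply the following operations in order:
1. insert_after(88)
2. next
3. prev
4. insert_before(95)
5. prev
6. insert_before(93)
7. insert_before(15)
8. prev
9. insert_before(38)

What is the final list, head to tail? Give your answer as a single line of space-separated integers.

Answer: 93 38 15 95 2 88 4 7 1 3

Derivation:
After 1 (insert_after(88)): list=[2, 88, 4, 7, 1, 3] cursor@2
After 2 (next): list=[2, 88, 4, 7, 1, 3] cursor@88
After 3 (prev): list=[2, 88, 4, 7, 1, 3] cursor@2
After 4 (insert_before(95)): list=[95, 2, 88, 4, 7, 1, 3] cursor@2
After 5 (prev): list=[95, 2, 88, 4, 7, 1, 3] cursor@95
After 6 (insert_before(93)): list=[93, 95, 2, 88, 4, 7, 1, 3] cursor@95
After 7 (insert_before(15)): list=[93, 15, 95, 2, 88, 4, 7, 1, 3] cursor@95
After 8 (prev): list=[93, 15, 95, 2, 88, 4, 7, 1, 3] cursor@15
After 9 (insert_before(38)): list=[93, 38, 15, 95, 2, 88, 4, 7, 1, 3] cursor@15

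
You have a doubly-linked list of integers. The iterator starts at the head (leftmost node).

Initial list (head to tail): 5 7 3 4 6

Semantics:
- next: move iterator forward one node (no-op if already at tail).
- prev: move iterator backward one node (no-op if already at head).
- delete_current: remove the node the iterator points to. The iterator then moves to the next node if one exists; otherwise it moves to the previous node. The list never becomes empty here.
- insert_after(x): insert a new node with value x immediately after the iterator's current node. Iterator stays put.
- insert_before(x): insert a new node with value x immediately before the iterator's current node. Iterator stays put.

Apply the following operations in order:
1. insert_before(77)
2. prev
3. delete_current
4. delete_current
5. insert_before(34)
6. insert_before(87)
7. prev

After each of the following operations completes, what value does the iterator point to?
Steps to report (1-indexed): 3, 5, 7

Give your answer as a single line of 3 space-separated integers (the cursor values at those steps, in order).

After 1 (insert_before(77)): list=[77, 5, 7, 3, 4, 6] cursor@5
After 2 (prev): list=[77, 5, 7, 3, 4, 6] cursor@77
After 3 (delete_current): list=[5, 7, 3, 4, 6] cursor@5
After 4 (delete_current): list=[7, 3, 4, 6] cursor@7
After 5 (insert_before(34)): list=[34, 7, 3, 4, 6] cursor@7
After 6 (insert_before(87)): list=[34, 87, 7, 3, 4, 6] cursor@7
After 7 (prev): list=[34, 87, 7, 3, 4, 6] cursor@87

Answer: 5 7 87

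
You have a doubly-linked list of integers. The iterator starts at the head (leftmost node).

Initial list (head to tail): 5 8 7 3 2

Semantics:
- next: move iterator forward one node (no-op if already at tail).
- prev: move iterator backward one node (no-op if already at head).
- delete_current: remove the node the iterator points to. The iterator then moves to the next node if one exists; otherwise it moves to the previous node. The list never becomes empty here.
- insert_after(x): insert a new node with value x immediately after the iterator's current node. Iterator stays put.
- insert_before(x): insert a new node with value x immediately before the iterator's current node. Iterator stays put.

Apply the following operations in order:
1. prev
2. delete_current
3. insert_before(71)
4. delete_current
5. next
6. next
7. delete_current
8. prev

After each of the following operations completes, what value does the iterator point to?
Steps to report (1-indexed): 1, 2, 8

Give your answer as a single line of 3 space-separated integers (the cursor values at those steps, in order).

After 1 (prev): list=[5, 8, 7, 3, 2] cursor@5
After 2 (delete_current): list=[8, 7, 3, 2] cursor@8
After 3 (insert_before(71)): list=[71, 8, 7, 3, 2] cursor@8
After 4 (delete_current): list=[71, 7, 3, 2] cursor@7
After 5 (next): list=[71, 7, 3, 2] cursor@3
After 6 (next): list=[71, 7, 3, 2] cursor@2
After 7 (delete_current): list=[71, 7, 3] cursor@3
After 8 (prev): list=[71, 7, 3] cursor@7

Answer: 5 8 7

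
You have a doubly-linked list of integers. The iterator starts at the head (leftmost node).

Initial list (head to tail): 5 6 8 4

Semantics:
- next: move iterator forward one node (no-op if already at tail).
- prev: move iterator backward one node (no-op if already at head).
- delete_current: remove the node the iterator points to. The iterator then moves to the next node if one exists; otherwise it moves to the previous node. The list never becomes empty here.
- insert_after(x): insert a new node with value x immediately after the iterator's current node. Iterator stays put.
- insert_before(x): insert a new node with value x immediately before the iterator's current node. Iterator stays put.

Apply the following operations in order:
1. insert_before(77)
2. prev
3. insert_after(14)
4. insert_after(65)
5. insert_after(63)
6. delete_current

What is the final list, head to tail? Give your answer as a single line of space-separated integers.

After 1 (insert_before(77)): list=[77, 5, 6, 8, 4] cursor@5
After 2 (prev): list=[77, 5, 6, 8, 4] cursor@77
After 3 (insert_after(14)): list=[77, 14, 5, 6, 8, 4] cursor@77
After 4 (insert_after(65)): list=[77, 65, 14, 5, 6, 8, 4] cursor@77
After 5 (insert_after(63)): list=[77, 63, 65, 14, 5, 6, 8, 4] cursor@77
After 6 (delete_current): list=[63, 65, 14, 5, 6, 8, 4] cursor@63

Answer: 63 65 14 5 6 8 4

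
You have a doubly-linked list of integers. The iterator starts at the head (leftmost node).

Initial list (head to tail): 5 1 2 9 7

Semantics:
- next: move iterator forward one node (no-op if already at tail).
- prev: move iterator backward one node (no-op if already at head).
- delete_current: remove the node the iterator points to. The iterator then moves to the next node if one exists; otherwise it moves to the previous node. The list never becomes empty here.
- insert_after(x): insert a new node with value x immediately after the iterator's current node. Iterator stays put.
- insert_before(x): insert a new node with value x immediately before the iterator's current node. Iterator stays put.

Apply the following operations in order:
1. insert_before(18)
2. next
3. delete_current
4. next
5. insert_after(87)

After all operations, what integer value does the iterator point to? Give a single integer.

Answer: 9

Derivation:
After 1 (insert_before(18)): list=[18, 5, 1, 2, 9, 7] cursor@5
After 2 (next): list=[18, 5, 1, 2, 9, 7] cursor@1
After 3 (delete_current): list=[18, 5, 2, 9, 7] cursor@2
After 4 (next): list=[18, 5, 2, 9, 7] cursor@9
After 5 (insert_after(87)): list=[18, 5, 2, 9, 87, 7] cursor@9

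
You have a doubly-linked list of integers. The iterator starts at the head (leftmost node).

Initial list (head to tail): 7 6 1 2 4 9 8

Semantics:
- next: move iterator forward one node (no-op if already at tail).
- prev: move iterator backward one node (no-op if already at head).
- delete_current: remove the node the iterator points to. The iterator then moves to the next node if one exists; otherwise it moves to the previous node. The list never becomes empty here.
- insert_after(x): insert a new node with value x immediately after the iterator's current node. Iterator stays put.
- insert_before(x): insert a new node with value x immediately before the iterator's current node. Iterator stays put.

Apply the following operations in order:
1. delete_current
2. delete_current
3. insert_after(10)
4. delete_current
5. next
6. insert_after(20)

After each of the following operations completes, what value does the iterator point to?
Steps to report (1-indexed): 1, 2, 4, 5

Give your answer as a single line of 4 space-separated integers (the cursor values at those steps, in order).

Answer: 6 1 10 2

Derivation:
After 1 (delete_current): list=[6, 1, 2, 4, 9, 8] cursor@6
After 2 (delete_current): list=[1, 2, 4, 9, 8] cursor@1
After 3 (insert_after(10)): list=[1, 10, 2, 4, 9, 8] cursor@1
After 4 (delete_current): list=[10, 2, 4, 9, 8] cursor@10
After 5 (next): list=[10, 2, 4, 9, 8] cursor@2
After 6 (insert_after(20)): list=[10, 2, 20, 4, 9, 8] cursor@2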